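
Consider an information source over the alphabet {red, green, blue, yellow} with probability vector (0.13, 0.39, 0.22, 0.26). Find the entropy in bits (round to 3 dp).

1.898 bits

H = −Σ pᵢ log₂ pᵢ.
−0.13·log₂(0.13) = 0.3826
−0.39·log₂(0.39) = 0.5298
−0.22·log₂(0.22) = 0.4806
−0.26·log₂(0.26) = 0.5053
Sum ≈ 1.8983 → 1.898 bits.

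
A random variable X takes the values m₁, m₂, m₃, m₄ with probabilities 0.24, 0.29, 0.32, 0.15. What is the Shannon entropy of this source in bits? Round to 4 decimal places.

H = −Σ pᵢ log₂ pᵢ.
−0.24·log₂(0.24) = 0.4941
−0.29·log₂(0.29) = 0.5179
−0.32·log₂(0.32) = 0.5260
−0.15·log₂(0.15) = 0.4105
Sum ≈ 1.9486 → 1.9486 bits.

1.9486 bits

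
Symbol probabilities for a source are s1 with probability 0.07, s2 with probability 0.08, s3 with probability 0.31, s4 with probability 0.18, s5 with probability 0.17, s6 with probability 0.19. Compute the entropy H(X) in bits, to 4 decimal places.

H = −Σ pᵢ log₂ pᵢ.
−0.07·log₂(0.07) = 0.2686
−0.08·log₂(0.08) = 0.2915
−0.31·log₂(0.31) = 0.5238
−0.18·log₂(0.18) = 0.4453
−0.17·log₂(0.17) = 0.4346
−0.19·log₂(0.19) = 0.4552
Sum ≈ 2.4190 → 2.4190 bits.

2.4190 bits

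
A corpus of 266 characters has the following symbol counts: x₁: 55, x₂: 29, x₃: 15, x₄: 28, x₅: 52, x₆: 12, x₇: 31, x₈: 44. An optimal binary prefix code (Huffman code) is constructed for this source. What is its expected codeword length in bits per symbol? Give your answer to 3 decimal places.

2.895 bits/symbol

Probabilities are the counts divided by 266.
Repeatedly combine the two least-probable nodes; the expected code length is the sum of the merged weights.
merge 6/133 + 15/266 → 27/266
merge 27/266 + 2/19 → 55/266
merge 29/266 + 31/266 → 30/133
merge 22/133 + 26/133 → 48/133
merge 55/266 + 55/266 → 55/133
merge 30/133 + 48/133 → 78/133
merge 55/133 + 78/133 → 1
L = 27/266 + 55/266 + 30/133 + 48/133 + 55/133 + 78/133 + 1 = 55/19 ≈ 2.895 bits/symbol.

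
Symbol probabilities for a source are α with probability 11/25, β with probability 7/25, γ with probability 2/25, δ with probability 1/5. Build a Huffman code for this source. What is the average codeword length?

1.84 bits/symbol

Repeatedly combine the two least-probable nodes; the expected code length is the sum of the merged weights.
merge 2/25 + 1/5 → 7/25
merge 7/25 + 7/25 → 14/25
merge 11/25 + 14/25 → 1
L = 7/25 + 14/25 + 1 = 46/25 = 1.84 bits/symbol.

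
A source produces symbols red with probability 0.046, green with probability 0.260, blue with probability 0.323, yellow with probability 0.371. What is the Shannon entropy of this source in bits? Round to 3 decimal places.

H = −Σ pᵢ log₂ pᵢ.
−0.046·log₂(0.046) = 0.2043
−0.260·log₂(0.260) = 0.5053
−0.323·log₂(0.323) = 0.5266
−0.371·log₂(0.371) = 0.5307
Sum ≈ 1.7670 → 1.767 bits.

1.767 bits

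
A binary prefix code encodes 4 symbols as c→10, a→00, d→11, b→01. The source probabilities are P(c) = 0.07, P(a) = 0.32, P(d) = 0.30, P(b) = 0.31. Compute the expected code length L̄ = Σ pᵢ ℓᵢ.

L̄ = Σ pᵢ·ℓᵢ = 0.07·2 + 0.32·2 + 0.30·2 + 0.31·2 = 2 bits/symbol.

2 bits/symbol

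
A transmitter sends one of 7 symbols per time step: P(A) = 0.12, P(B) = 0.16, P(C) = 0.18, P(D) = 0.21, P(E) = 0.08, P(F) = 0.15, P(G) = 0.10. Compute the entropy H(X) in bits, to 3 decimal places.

2.742 bits

H = −Σ pᵢ log₂ pᵢ.
−0.12·log₂(0.12) = 0.3671
−0.16·log₂(0.16) = 0.4230
−0.18·log₂(0.18) = 0.4453
−0.21·log₂(0.21) = 0.4728
−0.08·log₂(0.08) = 0.2915
−0.15·log₂(0.15) = 0.4105
−0.10·log₂(0.10) = 0.3322
Sum ≈ 2.7425 → 2.742 bits.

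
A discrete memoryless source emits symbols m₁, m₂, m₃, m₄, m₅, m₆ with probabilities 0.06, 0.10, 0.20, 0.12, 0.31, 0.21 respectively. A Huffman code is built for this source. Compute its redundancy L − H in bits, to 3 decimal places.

0.036 bits

Entropy H = −Σ p log₂ p ≈ 2.4038 bits.
Huffman merges: 3/50+1/10→4/25; 3/25+4/25→7/25; 1/5+21/100→41/100; 7/25+31/100→59/100; 41/100+59/100→1. L = 61/25 ≈ 2.4400.
L − H = 2.4400 − 2.4038 = 0.036 bits.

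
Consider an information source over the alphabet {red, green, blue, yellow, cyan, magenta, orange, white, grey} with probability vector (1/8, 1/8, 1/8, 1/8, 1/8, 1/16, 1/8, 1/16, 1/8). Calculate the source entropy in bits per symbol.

3.125 bits

Each probability is a power of 1/2, so log₂(1/p) is an integer.
H = Σ p·log₂(1/p) = 1/8·3 + 1/8·3 + 1/8·3 + 1/8·3 + 1/8·3 + 1/16·4 + 1/8·3 + 1/16·4 + 1/8·3 = 3.125 bits.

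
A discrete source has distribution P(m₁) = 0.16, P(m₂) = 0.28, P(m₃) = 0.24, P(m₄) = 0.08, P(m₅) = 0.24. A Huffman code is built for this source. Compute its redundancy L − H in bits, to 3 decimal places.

0.023 bits

Entropy H = −Σ p log₂ p ≈ 2.2170 bits.
Huffman merges: 2/25+4/25→6/25; 6/25+6/25→12/25; 6/25+7/25→13/25; 12/25+13/25→1. L = 56/25 ≈ 2.2400.
L − H = 2.2400 − 2.2170 = 0.023 bits.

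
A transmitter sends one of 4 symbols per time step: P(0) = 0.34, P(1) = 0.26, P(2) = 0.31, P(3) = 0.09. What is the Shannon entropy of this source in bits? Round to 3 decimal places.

H = −Σ pᵢ log₂ pᵢ.
−0.34·log₂(0.34) = 0.5292
−0.26·log₂(0.26) = 0.5053
−0.31·log₂(0.31) = 0.5238
−0.09·log₂(0.09) = 0.3127
Sum ≈ 1.8709 → 1.871 bits.

1.871 bits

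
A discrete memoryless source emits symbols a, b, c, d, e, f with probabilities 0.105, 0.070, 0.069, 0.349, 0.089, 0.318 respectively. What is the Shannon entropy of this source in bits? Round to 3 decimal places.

H = −Σ pᵢ log₂ pᵢ.
−0.105·log₂(0.105) = 0.3414
−0.070·log₂(0.070) = 0.2686
−0.069·log₂(0.069) = 0.2662
−0.349·log₂(0.349) = 0.5300
−0.089·log₂(0.089) = 0.3106
−0.318·log₂(0.318) = 0.5256
Sum ≈ 2.2424 → 2.242 bits.

2.242 bits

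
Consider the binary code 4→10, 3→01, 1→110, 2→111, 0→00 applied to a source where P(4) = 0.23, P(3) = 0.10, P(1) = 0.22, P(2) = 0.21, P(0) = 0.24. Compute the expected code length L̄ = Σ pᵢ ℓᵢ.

L̄ = Σ pᵢ·ℓᵢ = 0.23·2 + 0.10·2 + 0.22·3 + 0.21·3 + 0.24·2 = 2.43 bits/symbol.

2.43 bits/symbol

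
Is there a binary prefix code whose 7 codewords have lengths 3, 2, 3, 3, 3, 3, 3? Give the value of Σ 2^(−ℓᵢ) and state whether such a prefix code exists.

1; yes

With common denominator 2^3 = 8: Σ 2^(−ℓᵢ) = 1/8 + 2/8 + 1/8 + 1/8 + 1/8 + 1/8 + 1/8 = 8/8 = 1.
Kraft's inequality requires Σ ≤ 1; here Σ = 1 ≤ 1, so such a prefix code exists.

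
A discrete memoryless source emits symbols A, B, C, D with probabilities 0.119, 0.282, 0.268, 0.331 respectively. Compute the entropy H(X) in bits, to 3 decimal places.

H = −Σ pᵢ log₂ pᵢ.
−0.119·log₂(0.119) = 0.3654
−0.282·log₂(0.282) = 0.5150
−0.268·log₂(0.268) = 0.5091
−0.331·log₂(0.331) = 0.5280
Sum ≈ 1.9175 → 1.918 bits.

1.918 bits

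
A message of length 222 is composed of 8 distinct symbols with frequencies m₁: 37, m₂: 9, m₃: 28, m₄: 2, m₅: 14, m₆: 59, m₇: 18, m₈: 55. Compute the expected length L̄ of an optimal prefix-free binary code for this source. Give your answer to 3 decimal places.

2.649 bits/symbol

Probabilities are the counts divided by 222.
Repeatedly combine the two least-probable nodes; the expected code length is the sum of the merged weights.
merge 1/111 + 3/74 → 11/222
merge 11/222 + 7/111 → 25/222
merge 3/37 + 25/222 → 43/222
merge 14/111 + 1/6 → 65/222
merge 43/222 + 55/222 → 49/111
merge 59/222 + 65/222 → 62/111
merge 49/111 + 62/111 → 1
L = 11/222 + 25/222 + 43/222 + 65/222 + 49/111 + 62/111 + 1 = 98/37 ≈ 2.649 bits/symbol.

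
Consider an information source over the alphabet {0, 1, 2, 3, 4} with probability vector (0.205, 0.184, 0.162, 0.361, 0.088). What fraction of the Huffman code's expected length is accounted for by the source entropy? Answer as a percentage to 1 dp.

97.0%

Entropy H = −Σ p log₂ p ≈ 2.1827 bits.
Huffman merges: 11/125+81/500→1/4; 23/125+41/200→389/1000; 1/4+361/1000→611/1000; 389/1000+611/1000→1. L = 9/4 ≈ 2.2500.
Efficiency = H/L = 2.1827/2.2500 = 97.0%.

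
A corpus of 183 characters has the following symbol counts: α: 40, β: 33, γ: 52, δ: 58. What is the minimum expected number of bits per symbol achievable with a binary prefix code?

2 bits/symbol

Probabilities are the counts divided by 183.
Repeatedly combine the two least-probable nodes; the expected code length is the sum of the merged weights.
merge 11/61 + 40/183 → 73/183
merge 52/183 + 58/183 → 110/183
merge 73/183 + 110/183 → 1
L = 73/183 + 110/183 + 1 = 2 bits/symbol.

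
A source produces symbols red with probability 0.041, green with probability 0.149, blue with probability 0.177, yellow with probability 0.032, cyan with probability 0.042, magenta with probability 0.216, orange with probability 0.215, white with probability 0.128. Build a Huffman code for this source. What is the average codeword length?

2.757 bits/symbol

Repeatedly combine the two least-probable nodes; the expected code length is the sum of the merged weights.
merge 4/125 + 41/1000 → 73/1000
merge 21/500 + 73/1000 → 23/200
merge 23/200 + 16/125 → 243/1000
merge 149/1000 + 177/1000 → 163/500
merge 43/200 + 27/125 → 431/1000
merge 243/1000 + 163/500 → 569/1000
merge 431/1000 + 569/1000 → 1
L = 73/1000 + 23/200 + 243/1000 + 163/500 + 431/1000 + 569/1000 + 1 = 2757/1000 = 2.757 bits/symbol.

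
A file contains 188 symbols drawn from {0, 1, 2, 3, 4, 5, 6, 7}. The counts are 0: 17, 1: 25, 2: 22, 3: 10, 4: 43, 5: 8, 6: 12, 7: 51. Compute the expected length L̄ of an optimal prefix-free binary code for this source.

2.75 bits/symbol

Probabilities are the counts divided by 188.
Repeatedly combine the two least-probable nodes; the expected code length is the sum of the merged weights.
merge 2/47 + 5/94 → 9/94
merge 3/47 + 17/188 → 29/188
merge 9/94 + 11/94 → 10/47
merge 25/188 + 29/188 → 27/94
merge 10/47 + 43/188 → 83/188
merge 51/188 + 27/94 → 105/188
merge 83/188 + 105/188 → 1
L = 9/94 + 29/188 + 10/47 + 27/94 + 83/188 + 105/188 + 1 = 11/4 = 2.75 bits/symbol.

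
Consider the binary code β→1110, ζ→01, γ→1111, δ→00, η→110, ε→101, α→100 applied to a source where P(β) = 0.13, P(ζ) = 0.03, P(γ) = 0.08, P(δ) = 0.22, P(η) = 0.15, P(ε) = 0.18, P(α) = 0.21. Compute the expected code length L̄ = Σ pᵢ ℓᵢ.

L̄ = Σ pᵢ·ℓᵢ = 0.13·4 + 0.03·2 + 0.08·4 + 0.22·2 + 0.15·3 + 0.18·3 + 0.21·3 = 2.96 bits/symbol.

2.96 bits/symbol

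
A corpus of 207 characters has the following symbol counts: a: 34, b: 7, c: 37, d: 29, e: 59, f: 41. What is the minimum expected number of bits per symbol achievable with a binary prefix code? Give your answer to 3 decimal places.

Probabilities are the counts divided by 207.
Repeatedly combine the two least-probable nodes; the expected code length is the sum of the merged weights.
merge 7/207 + 29/207 → 4/23
merge 34/207 + 4/23 → 70/207
merge 37/207 + 41/207 → 26/69
merge 59/207 + 70/207 → 43/69
merge 26/69 + 43/69 → 1
L = 4/23 + 70/207 + 26/69 + 43/69 + 1 = 520/207 ≈ 2.512 bits/symbol.

2.512 bits/symbol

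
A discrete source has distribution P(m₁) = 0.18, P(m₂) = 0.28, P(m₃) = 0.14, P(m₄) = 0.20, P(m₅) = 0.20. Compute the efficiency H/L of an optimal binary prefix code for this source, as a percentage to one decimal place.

Entropy H = −Σ p log₂ p ≈ 2.2854 bits.
Huffman merges: 7/50+9/50→8/25; 1/5+1/5→2/5; 7/25+8/25→3/5; 2/5+3/5→1. L = 58/25 ≈ 2.3200.
Efficiency = H/L = 2.2854/2.3200 = 98.5%.

98.5%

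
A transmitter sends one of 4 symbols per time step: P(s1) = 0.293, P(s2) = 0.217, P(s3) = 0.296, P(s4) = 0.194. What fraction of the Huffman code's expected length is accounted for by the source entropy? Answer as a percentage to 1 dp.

Entropy H = −Σ p log₂ p ≈ 1.9761 bits.
Huffman merges: 97/500+217/1000→411/1000; 293/1000+37/125→589/1000; 411/1000+589/1000→1. L = 2 ≈ 2.0000.
Efficiency = H/L = 1.9761/2.0000 = 98.8%.

98.8%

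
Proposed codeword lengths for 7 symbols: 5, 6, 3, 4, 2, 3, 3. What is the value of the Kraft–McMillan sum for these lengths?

With common denominator 2^6 = 64: Σ 2^(−ℓᵢ) = 2/64 + 1/64 + 8/64 + 4/64 + 16/64 + 8/64 + 8/64 = 47/64 = 0.734375.

0.734375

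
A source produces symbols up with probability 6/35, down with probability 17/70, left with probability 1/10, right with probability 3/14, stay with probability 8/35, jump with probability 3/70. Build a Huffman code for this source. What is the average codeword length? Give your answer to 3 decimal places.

Repeatedly combine the two least-probable nodes; the expected code length is the sum of the merged weights.
merge 3/70 + 1/10 → 1/7
merge 1/7 + 6/35 → 11/35
merge 3/14 + 8/35 → 31/70
merge 17/70 + 11/35 → 39/70
merge 31/70 + 39/70 → 1
L = 1/7 + 11/35 + 31/70 + 39/70 + 1 = 86/35 ≈ 2.457 bits/symbol.

2.457 bits/symbol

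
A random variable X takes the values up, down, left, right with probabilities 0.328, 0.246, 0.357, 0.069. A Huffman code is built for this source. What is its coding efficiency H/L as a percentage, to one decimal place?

93.0%

Entropy H = −Σ p log₂ p ≈ 1.8219 bits.
Huffman merges: 69/1000+123/500→63/200; 63/200+41/125→643/1000; 357/1000+643/1000→1. L = 979/500 ≈ 1.9580.
Efficiency = H/L = 1.8219/1.9580 = 93.0%.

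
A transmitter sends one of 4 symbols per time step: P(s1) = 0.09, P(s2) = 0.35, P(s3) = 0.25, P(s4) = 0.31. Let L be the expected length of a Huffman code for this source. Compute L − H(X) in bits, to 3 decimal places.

0.123 bits

Entropy H = −Σ p log₂ p ≈ 1.8665 bits.
Huffman merges: 9/100+1/4→17/50; 31/100+17/50→13/20; 7/20+13/20→1. L = 199/100 ≈ 1.9900.
L − H = 1.9900 − 1.8665 = 0.123 bits.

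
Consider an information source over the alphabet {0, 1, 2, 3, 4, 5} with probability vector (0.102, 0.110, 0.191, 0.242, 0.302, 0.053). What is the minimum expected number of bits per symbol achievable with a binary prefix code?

2.42 bits/symbol

Repeatedly combine the two least-probable nodes; the expected code length is the sum of the merged weights.
merge 53/1000 + 51/500 → 31/200
merge 11/100 + 31/200 → 53/200
merge 191/1000 + 121/500 → 433/1000
merge 53/200 + 151/500 → 567/1000
merge 433/1000 + 567/1000 → 1
L = 31/200 + 53/200 + 433/1000 + 567/1000 + 1 = 121/50 = 2.42 bits/symbol.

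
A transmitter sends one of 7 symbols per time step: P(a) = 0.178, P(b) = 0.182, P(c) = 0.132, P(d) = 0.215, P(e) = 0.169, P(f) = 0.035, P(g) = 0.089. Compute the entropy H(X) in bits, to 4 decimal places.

2.6663 bits

H = −Σ pᵢ log₂ pᵢ.
−0.178·log₂(0.178) = 0.4432
−0.182·log₂(0.182) = 0.4474
−0.132·log₂(0.132) = 0.3856
−0.215·log₂(0.215) = 0.4768
−0.169·log₂(0.169) = 0.4335
−0.035·log₂(0.035) = 0.1693
−0.089·log₂(0.089) = 0.3106
Sum ≈ 2.6663 → 2.6663 bits.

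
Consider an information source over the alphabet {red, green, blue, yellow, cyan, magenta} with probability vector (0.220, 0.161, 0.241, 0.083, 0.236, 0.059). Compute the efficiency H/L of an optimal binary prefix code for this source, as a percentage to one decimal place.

Entropy H = −Σ p log₂ p ≈ 2.4301 bits.
Huffman merges: 59/1000+83/1000→71/500; 71/500+161/1000→303/1000; 11/50+59/250→57/125; 241/1000+303/1000→68/125; 57/125+68/125→1. L = 489/200 ≈ 2.4450.
Efficiency = H/L = 2.4301/2.4450 = 99.4%.

99.4%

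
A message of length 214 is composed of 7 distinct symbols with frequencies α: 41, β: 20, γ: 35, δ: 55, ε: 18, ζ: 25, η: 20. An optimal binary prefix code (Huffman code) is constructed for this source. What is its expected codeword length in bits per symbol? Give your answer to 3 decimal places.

Probabilities are the counts divided by 214.
Repeatedly combine the two least-probable nodes; the expected code length is the sum of the merged weights.
merge 9/107 + 10/107 → 19/107
merge 10/107 + 25/214 → 45/214
merge 35/214 + 19/107 → 73/214
merge 41/214 + 45/214 → 43/107
merge 55/214 + 73/214 → 64/107
merge 43/107 + 64/107 → 1
L = 19/107 + 45/214 + 73/214 + 43/107 + 64/107 + 1 = 292/107 ≈ 2.729 bits/symbol.

2.729 bits/symbol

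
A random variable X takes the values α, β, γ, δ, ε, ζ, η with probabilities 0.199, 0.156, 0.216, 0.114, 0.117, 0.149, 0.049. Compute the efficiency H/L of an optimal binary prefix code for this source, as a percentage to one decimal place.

98.3%

Entropy H = −Σ p log₂ p ≈ 2.7010 bits.
Huffman merges: 49/1000+57/500→163/1000; 117/1000+149/1000→133/500; 39/250+163/1000→319/1000; 199/1000+27/125→83/200; 133/500+319/1000→117/200; 83/200+117/200→1. L = 687/250 ≈ 2.7480.
Efficiency = H/L = 2.7010/2.7480 = 98.3%.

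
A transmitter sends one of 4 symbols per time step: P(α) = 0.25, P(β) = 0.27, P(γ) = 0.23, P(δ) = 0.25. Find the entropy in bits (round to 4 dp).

1.9977 bits

H = −Σ pᵢ log₂ pᵢ.
−0.25·log₂(0.25) = 0.5000
−0.27·log₂(0.27) = 0.5100
−0.23·log₂(0.23) = 0.4877
−0.25·log₂(0.25) = 0.5000
Sum ≈ 1.9977 → 1.9977 bits.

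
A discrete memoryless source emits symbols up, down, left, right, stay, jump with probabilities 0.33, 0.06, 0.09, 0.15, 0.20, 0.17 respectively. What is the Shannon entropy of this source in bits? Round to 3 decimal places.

2.394 bits

H = −Σ pᵢ log₂ pᵢ.
−0.33·log₂(0.33) = 0.5278
−0.06·log₂(0.06) = 0.2435
−0.09·log₂(0.09) = 0.3127
−0.15·log₂(0.15) = 0.4105
−0.20·log₂(0.20) = 0.4644
−0.17·log₂(0.17) = 0.4346
Sum ≈ 2.3935 → 2.394 bits.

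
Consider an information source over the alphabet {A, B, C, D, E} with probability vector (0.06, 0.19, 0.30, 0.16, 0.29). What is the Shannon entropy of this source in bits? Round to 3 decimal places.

2.161 bits

H = −Σ pᵢ log₂ pᵢ.
−0.06·log₂(0.06) = 0.2435
−0.19·log₂(0.19) = 0.4552
−0.30·log₂(0.30) = 0.5211
−0.16·log₂(0.16) = 0.4230
−0.29·log₂(0.29) = 0.5179
Sum ≈ 2.1608 → 2.161 bits.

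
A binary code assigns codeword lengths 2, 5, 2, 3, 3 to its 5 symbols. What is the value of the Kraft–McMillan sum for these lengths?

0.78125

With common denominator 2^5 = 32: Σ 2^(−ℓᵢ) = 8/32 + 1/32 + 8/32 + 4/32 + 4/32 = 25/32 = 0.78125.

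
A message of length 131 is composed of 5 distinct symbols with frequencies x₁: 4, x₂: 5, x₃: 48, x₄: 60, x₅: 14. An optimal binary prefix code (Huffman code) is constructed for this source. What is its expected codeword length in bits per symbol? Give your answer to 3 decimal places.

1.786 bits/symbol

Probabilities are the counts divided by 131.
Repeatedly combine the two least-probable nodes; the expected code length is the sum of the merged weights.
merge 4/131 + 5/131 → 9/131
merge 9/131 + 14/131 → 23/131
merge 23/131 + 48/131 → 71/131
merge 60/131 + 71/131 → 1
L = 9/131 + 23/131 + 71/131 + 1 = 234/131 ≈ 1.786 bits/symbol.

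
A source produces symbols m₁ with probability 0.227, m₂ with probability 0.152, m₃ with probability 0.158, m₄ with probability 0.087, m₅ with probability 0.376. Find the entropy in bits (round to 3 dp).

2.156 bits

H = −Σ pᵢ log₂ pᵢ.
−0.227·log₂(0.227) = 0.4856
−0.152·log₂(0.152) = 0.4131
−0.158·log₂(0.158) = 0.4206
−0.087·log₂(0.087) = 0.3065
−0.376·log₂(0.376) = 0.5306
Sum ≈ 2.1564 → 2.156 bits.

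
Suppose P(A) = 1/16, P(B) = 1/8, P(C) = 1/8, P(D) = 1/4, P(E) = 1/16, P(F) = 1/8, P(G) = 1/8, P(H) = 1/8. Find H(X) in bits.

Each probability is a power of 1/2, so log₂(1/p) is an integer.
H = Σ p·log₂(1/p) = 1/16·4 + 1/8·3 + 1/8·3 + 1/4·2 + 1/16·4 + 1/8·3 + 1/8·3 + 1/8·3 = 2.875 bits.

2.875 bits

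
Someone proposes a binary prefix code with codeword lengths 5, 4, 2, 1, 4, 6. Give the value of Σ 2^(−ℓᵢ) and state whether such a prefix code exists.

0.921875; yes

With common denominator 2^6 = 64: Σ 2^(−ℓᵢ) = 2/64 + 4/64 + 16/64 + 32/64 + 4/64 + 1/64 = 59/64 = 0.921875.
Kraft's inequality requires Σ ≤ 1; here Σ = 0.921875 ≤ 1, so such a prefix code exists.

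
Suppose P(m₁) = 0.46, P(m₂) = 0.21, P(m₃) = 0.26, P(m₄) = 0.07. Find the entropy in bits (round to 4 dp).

H = −Σ pᵢ log₂ pᵢ.
−0.46·log₂(0.46) = 0.5153
−0.21·log₂(0.21) = 0.4728
−0.26·log₂(0.26) = 0.5053
−0.07·log₂(0.07) = 0.2686
Sum ≈ 1.7620 → 1.7620 bits.

1.7620 bits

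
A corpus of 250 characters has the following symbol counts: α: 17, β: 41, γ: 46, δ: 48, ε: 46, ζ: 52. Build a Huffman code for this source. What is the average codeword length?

Probabilities are the counts divided by 250.
Repeatedly combine the two least-probable nodes; the expected code length is the sum of the merged weights.
merge 17/250 + 41/250 → 29/125
merge 23/125 + 23/125 → 46/125
merge 24/125 + 26/125 → 2/5
merge 29/125 + 46/125 → 3/5
merge 2/5 + 3/5 → 1
L = 29/125 + 46/125 + 2/5 + 3/5 + 1 = 13/5 = 2.6 bits/symbol.

2.6 bits/symbol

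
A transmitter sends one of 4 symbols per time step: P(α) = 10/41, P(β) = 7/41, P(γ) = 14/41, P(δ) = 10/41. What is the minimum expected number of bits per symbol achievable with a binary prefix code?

Repeatedly combine the two least-probable nodes; the expected code length is the sum of the merged weights.
merge 7/41 + 10/41 → 17/41
merge 10/41 + 14/41 → 24/41
merge 17/41 + 24/41 → 1
L = 17/41 + 24/41 + 1 = 2 bits/symbol.

2 bits/symbol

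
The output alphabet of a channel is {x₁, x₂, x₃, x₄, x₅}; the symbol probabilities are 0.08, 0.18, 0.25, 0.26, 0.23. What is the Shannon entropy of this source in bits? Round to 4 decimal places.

2.2298 bits

H = −Σ pᵢ log₂ pᵢ.
−0.08·log₂(0.08) = 0.2915
−0.18·log₂(0.18) = 0.4453
−0.25·log₂(0.25) = 0.5000
−0.26·log₂(0.26) = 0.5053
−0.23·log₂(0.23) = 0.4877
Sum ≈ 2.2298 → 2.2298 bits.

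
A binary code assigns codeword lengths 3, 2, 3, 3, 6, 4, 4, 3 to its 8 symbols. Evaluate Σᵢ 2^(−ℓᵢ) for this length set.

With common denominator 2^6 = 64: Σ 2^(−ℓᵢ) = 8/64 + 16/64 + 8/64 + 8/64 + 1/64 + 4/64 + 4/64 + 8/64 = 57/64 = 0.890625.

0.890625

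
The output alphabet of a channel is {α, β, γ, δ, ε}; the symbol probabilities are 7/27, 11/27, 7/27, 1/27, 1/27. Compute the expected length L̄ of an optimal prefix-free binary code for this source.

Repeatedly combine the two least-probable nodes; the expected code length is the sum of the merged weights.
merge 1/27 + 1/27 → 2/27
merge 2/27 + 7/27 → 1/3
merge 7/27 + 1/3 → 16/27
merge 11/27 + 16/27 → 1
L = 2/27 + 1/3 + 16/27 + 1 = 2 bits/symbol.

2 bits/symbol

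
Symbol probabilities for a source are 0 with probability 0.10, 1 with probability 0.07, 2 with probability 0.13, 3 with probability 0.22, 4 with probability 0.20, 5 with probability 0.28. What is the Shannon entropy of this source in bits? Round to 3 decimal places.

H = −Σ pᵢ log₂ pᵢ.
−0.10·log₂(0.10) = 0.3322
−0.07·log₂(0.07) = 0.2686
−0.13·log₂(0.13) = 0.3826
−0.22·log₂(0.22) = 0.4806
−0.20·log₂(0.20) = 0.4644
−0.28·log₂(0.28) = 0.5142
Sum ≈ 2.4426 → 2.443 bits.

2.443 bits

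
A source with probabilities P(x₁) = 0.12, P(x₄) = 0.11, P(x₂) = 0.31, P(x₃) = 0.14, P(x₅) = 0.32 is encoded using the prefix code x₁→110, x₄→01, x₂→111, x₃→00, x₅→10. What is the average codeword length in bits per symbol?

L̄ = Σ pᵢ·ℓᵢ = 0.12·3 + 0.11·2 + 0.31·3 + 0.14·2 + 0.32·2 = 2.43 bits/symbol.

2.43 bits/symbol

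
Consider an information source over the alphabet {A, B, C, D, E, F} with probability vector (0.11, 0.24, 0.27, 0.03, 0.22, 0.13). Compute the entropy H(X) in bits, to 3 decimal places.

2.369 bits

H = −Σ pᵢ log₂ pᵢ.
−0.11·log₂(0.11) = 0.3503
−0.24·log₂(0.24) = 0.4941
−0.27·log₂(0.27) = 0.5100
−0.03·log₂(0.03) = 0.1518
−0.22·log₂(0.22) = 0.4806
−0.13·log₂(0.13) = 0.3826
Sum ≈ 2.3694 → 2.369 bits.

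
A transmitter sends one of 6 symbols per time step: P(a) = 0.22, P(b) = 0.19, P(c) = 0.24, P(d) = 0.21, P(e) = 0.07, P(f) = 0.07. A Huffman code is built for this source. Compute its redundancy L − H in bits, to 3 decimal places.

0.030 bits

Entropy H = −Σ p log₂ p ≈ 2.4399 bits.
Huffman merges: 7/100+7/100→7/50; 7/50+19/100→33/100; 21/100+11/50→43/100; 6/25+33/100→57/100; 43/100+57/100→1. L = 247/100 ≈ 2.4700.
L − H = 2.4700 − 2.4399 = 0.030 bits.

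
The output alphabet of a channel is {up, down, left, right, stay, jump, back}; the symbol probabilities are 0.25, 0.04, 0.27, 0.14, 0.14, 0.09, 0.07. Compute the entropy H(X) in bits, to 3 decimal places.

H = −Σ pᵢ log₂ pᵢ.
−0.25·log₂(0.25) = 0.5000
−0.04·log₂(0.04) = 0.1858
−0.27·log₂(0.27) = 0.5100
−0.14·log₂(0.14) = 0.3971
−0.14·log₂(0.14) = 0.3971
−0.09·log₂(0.09) = 0.3127
−0.07·log₂(0.07) = 0.2686
Sum ≈ 2.5712 → 2.571 bits.

2.571 bits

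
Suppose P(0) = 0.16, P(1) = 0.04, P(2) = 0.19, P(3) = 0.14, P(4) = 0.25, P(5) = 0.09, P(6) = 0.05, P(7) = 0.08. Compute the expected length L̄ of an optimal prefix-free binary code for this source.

Repeatedly combine the two least-probable nodes; the expected code length is the sum of the merged weights.
merge 1/25 + 1/20 → 9/100
merge 2/25 + 9/100 → 17/100
merge 9/100 + 7/50 → 23/100
merge 4/25 + 17/100 → 33/100
merge 19/100 + 23/100 → 21/50
merge 1/4 + 33/100 → 29/50
merge 21/50 + 29/50 → 1
L = 9/100 + 17/100 + 23/100 + 33/100 + 21/50 + 29/50 + 1 = 141/50 = 2.82 bits/symbol.

2.82 bits/symbol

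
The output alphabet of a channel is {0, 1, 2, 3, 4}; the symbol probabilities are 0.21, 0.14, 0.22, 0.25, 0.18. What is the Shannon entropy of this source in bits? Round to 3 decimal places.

2.296 bits

H = −Σ pᵢ log₂ pᵢ.
−0.21·log₂(0.21) = 0.4728
−0.14·log₂(0.14) = 0.3971
−0.22·log₂(0.22) = 0.4806
−0.25·log₂(0.25) = 0.5000
−0.18·log₂(0.18) = 0.4453
Sum ≈ 2.2958 → 2.296 bits.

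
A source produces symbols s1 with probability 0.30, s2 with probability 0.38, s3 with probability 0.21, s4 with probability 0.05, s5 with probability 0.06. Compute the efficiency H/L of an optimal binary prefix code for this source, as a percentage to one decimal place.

96.8%

Entropy H = −Σ p log₂ p ≈ 1.9840 bits.
Huffman merges: 1/20+3/50→11/100; 11/100+21/100→8/25; 3/10+8/25→31/50; 19/50+31/50→1. L = 41/20 ≈ 2.0500.
Efficiency = H/L = 1.9840/2.0500 = 96.8%.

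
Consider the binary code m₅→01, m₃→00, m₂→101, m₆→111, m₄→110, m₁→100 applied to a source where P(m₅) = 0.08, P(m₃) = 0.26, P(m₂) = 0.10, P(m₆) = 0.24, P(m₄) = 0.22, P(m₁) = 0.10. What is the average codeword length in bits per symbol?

2.66 bits/symbol

L̄ = Σ pᵢ·ℓᵢ = 0.08·2 + 0.26·2 + 0.10·3 + 0.24·3 + 0.22·3 + 0.10·3 = 2.66 bits/symbol.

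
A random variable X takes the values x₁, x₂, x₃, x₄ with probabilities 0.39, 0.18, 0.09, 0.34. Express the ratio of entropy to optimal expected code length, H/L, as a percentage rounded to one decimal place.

Entropy H = −Σ p log₂ p ≈ 1.8169 bits.
Huffman merges: 9/100+9/50→27/100; 27/100+17/50→61/100; 39/100+61/100→1. L = 47/25 ≈ 1.8800.
Efficiency = H/L = 1.8169/1.8800 = 96.6%.

96.6%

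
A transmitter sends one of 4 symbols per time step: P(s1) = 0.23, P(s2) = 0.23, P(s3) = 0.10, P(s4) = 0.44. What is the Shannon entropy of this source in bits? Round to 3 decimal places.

1.829 bits

H = −Σ pᵢ log₂ pᵢ.
−0.23·log₂(0.23) = 0.4877
−0.23·log₂(0.23) = 0.4877
−0.10·log₂(0.10) = 0.3322
−0.44·log₂(0.44) = 0.5211
Sum ≈ 1.8287 → 1.829 bits.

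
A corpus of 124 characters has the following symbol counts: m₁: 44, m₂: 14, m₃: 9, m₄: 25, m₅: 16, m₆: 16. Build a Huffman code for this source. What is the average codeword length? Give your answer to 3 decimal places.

Probabilities are the counts divided by 124.
Repeatedly combine the two least-probable nodes; the expected code length is the sum of the merged weights.
merge 9/124 + 7/62 → 23/124
merge 4/31 + 4/31 → 8/31
merge 23/124 + 25/124 → 12/31
merge 8/31 + 11/31 → 19/31
merge 12/31 + 19/31 → 1
L = 23/124 + 8/31 + 12/31 + 19/31 + 1 = 303/124 ≈ 2.444 bits/symbol.

2.444 bits/symbol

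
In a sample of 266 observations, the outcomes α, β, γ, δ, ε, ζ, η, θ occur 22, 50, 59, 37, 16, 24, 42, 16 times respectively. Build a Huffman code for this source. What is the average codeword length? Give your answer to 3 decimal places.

2.883 bits/symbol

Probabilities are the counts divided by 266.
Repeatedly combine the two least-probable nodes; the expected code length is the sum of the merged weights.
merge 8/133 + 8/133 → 16/133
merge 11/133 + 12/133 → 23/133
merge 16/133 + 37/266 → 69/266
merge 3/19 + 23/133 → 44/133
merge 25/133 + 59/266 → 109/266
merge 69/266 + 44/133 → 157/266
merge 109/266 + 157/266 → 1
L = 16/133 + 23/133 + 69/266 + 44/133 + 109/266 + 157/266 + 1 = 767/266 ≈ 2.883 bits/symbol.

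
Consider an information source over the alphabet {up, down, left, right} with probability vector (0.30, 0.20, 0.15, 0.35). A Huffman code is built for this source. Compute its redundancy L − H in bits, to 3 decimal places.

0.074 bits

Entropy H = −Σ p log₂ p ≈ 1.9261 bits.
Huffman merges: 3/20+1/5→7/20; 3/10+7/20→13/20; 7/20+13/20→1. L = 2 ≈ 2.0000.
L − H = 2.0000 − 1.9261 = 0.074 bits.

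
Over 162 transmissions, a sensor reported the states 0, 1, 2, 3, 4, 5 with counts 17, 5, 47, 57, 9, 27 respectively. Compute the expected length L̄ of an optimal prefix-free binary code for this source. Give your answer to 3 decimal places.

Probabilities are the counts divided by 162.
Repeatedly combine the two least-probable nodes; the expected code length is the sum of the merged weights.
merge 5/162 + 1/18 → 7/81
merge 7/81 + 17/162 → 31/162
merge 1/6 + 31/162 → 29/81
merge 47/162 + 19/54 → 52/81
merge 29/81 + 52/81 → 1
L = 7/81 + 31/162 + 29/81 + 52/81 + 1 = 41/18 ≈ 2.278 bits/symbol.

2.278 bits/symbol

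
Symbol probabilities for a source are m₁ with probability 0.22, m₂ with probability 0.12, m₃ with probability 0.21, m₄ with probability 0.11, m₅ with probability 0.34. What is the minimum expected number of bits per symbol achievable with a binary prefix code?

Repeatedly combine the two least-probable nodes; the expected code length is the sum of the merged weights.
merge 11/100 + 3/25 → 23/100
merge 21/100 + 11/50 → 43/100
merge 23/100 + 17/50 → 57/100
merge 43/100 + 57/100 → 1
L = 23/100 + 43/100 + 57/100 + 1 = 223/100 = 2.23 bits/symbol.

2.23 bits/symbol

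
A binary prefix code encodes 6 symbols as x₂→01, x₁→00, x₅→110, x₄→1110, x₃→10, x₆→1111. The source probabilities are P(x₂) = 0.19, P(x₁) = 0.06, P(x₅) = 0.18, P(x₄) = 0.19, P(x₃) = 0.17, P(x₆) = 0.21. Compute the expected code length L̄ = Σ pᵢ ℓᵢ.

2.98 bits/symbol

L̄ = Σ pᵢ·ℓᵢ = 0.19·2 + 0.06·2 + 0.18·3 + 0.19·4 + 0.17·2 + 0.21·4 = 2.98 bits/symbol.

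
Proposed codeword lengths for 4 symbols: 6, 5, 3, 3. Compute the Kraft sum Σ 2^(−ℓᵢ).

0.296875

With common denominator 2^6 = 64: Σ 2^(−ℓᵢ) = 1/64 + 2/64 + 8/64 + 8/64 = 19/64 = 0.296875.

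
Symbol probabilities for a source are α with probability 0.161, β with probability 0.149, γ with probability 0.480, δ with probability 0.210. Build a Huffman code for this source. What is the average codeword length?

1.83 bits/symbol

Repeatedly combine the two least-probable nodes; the expected code length is the sum of the merged weights.
merge 149/1000 + 161/1000 → 31/100
merge 21/100 + 31/100 → 13/25
merge 12/25 + 13/25 → 1
L = 31/100 + 13/25 + 1 = 183/100 = 1.83 bits/symbol.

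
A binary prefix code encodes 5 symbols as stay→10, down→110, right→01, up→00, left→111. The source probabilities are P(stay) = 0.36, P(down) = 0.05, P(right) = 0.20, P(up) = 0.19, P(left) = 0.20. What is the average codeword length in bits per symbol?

2.25 bits/symbol

L̄ = Σ pᵢ·ℓᵢ = 0.36·2 + 0.05·3 + 0.20·2 + 0.19·2 + 0.20·3 = 2.25 bits/symbol.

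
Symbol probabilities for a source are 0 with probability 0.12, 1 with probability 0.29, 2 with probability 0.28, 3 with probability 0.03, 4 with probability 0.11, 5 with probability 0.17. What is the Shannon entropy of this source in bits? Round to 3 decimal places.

2.336 bits

H = −Σ pᵢ log₂ pᵢ.
−0.12·log₂(0.12) = 0.3671
−0.29·log₂(0.29) = 0.5179
−0.28·log₂(0.28) = 0.5142
−0.03·log₂(0.03) = 0.1518
−0.11·log₂(0.11) = 0.3503
−0.17·log₂(0.17) = 0.4346
Sum ≈ 2.3358 → 2.336 bits.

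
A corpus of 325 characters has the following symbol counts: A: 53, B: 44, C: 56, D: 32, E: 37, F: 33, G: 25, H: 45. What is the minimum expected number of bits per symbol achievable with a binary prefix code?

3 bits/symbol

Probabilities are the counts divided by 325.
Repeatedly combine the two least-probable nodes; the expected code length is the sum of the merged weights.
merge 1/13 + 32/325 → 57/325
merge 33/325 + 37/325 → 14/65
merge 44/325 + 9/65 → 89/325
merge 53/325 + 56/325 → 109/325
merge 57/325 + 14/65 → 127/325
merge 89/325 + 109/325 → 198/325
merge 127/325 + 198/325 → 1
L = 57/325 + 14/65 + 89/325 + 109/325 + 127/325 + 198/325 + 1 = 3 bits/symbol.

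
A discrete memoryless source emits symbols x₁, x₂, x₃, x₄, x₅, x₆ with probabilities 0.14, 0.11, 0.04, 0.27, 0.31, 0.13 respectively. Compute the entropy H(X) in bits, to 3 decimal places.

H = −Σ pᵢ log₂ pᵢ.
−0.14·log₂(0.14) = 0.3971
−0.11·log₂(0.11) = 0.3503
−0.04·log₂(0.04) = 0.1858
−0.27·log₂(0.27) = 0.5100
−0.31·log₂(0.31) = 0.5238
−0.13·log₂(0.13) = 0.3826
Sum ≈ 2.3496 → 2.350 bits.

2.350 bits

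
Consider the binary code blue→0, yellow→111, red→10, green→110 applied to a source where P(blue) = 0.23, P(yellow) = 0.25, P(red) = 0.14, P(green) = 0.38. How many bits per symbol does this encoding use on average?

L̄ = Σ pᵢ·ℓᵢ = 0.23·1 + 0.25·3 + 0.14·2 + 0.38·3 = 2.4 bits/symbol.

2.4 bits/symbol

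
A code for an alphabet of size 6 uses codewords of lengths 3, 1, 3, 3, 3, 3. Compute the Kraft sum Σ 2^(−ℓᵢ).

With common denominator 2^3 = 8: Σ 2^(−ℓᵢ) = 1/8 + 4/8 + 1/8 + 1/8 + 1/8 + 1/8 = 9/8 = 1.125.

1.125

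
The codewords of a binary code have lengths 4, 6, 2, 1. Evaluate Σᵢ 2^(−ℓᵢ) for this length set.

With common denominator 2^6 = 64: Σ 2^(−ℓᵢ) = 4/64 + 1/64 + 16/64 + 32/64 = 53/64 = 0.828125.

0.828125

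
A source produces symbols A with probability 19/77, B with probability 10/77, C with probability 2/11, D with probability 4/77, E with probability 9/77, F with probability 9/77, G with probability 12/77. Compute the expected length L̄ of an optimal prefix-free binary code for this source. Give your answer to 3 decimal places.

2.740 bits/symbol

Repeatedly combine the two least-probable nodes; the expected code length is the sum of the merged weights.
merge 4/77 + 9/77 → 13/77
merge 9/77 + 10/77 → 19/77
merge 12/77 + 13/77 → 25/77
merge 2/11 + 19/77 → 3/7
merge 19/77 + 25/77 → 4/7
merge 3/7 + 4/7 → 1
L = 13/77 + 19/77 + 25/77 + 3/7 + 4/7 + 1 = 211/77 ≈ 2.740 bits/symbol.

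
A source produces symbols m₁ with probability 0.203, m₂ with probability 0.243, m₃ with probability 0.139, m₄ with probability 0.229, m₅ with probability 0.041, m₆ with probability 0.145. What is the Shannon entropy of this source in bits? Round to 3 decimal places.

2.439 bits

H = −Σ pᵢ log₂ pᵢ.
−0.203·log₂(0.203) = 0.4670
−0.243·log₂(0.243) = 0.4960
−0.139·log₂(0.139) = 0.3957
−0.229·log₂(0.229) = 0.4870
−0.041·log₂(0.041) = 0.1889
−0.145·log₂(0.145) = 0.4040
Sum ≈ 2.4385 → 2.439 bits.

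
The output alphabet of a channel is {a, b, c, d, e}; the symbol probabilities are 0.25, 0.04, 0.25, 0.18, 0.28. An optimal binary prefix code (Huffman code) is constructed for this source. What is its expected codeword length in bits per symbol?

Repeatedly combine the two least-probable nodes; the expected code length is the sum of the merged weights.
merge 1/25 + 9/50 → 11/50
merge 11/50 + 1/4 → 47/100
merge 1/4 + 7/25 → 53/100
merge 47/100 + 53/100 → 1
L = 11/50 + 47/100 + 53/100 + 1 = 111/50 = 2.22 bits/symbol.

2.22 bits/symbol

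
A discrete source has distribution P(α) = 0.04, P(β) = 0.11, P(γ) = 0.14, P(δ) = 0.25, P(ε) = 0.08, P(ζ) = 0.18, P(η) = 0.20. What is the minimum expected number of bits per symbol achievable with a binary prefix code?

Repeatedly combine the two least-probable nodes; the expected code length is the sum of the merged weights.
merge 1/25 + 2/25 → 3/25
merge 11/100 + 3/25 → 23/100
merge 7/50 + 9/50 → 8/25
merge 1/5 + 23/100 → 43/100
merge 1/4 + 8/25 → 57/100
merge 43/100 + 57/100 → 1
L = 3/25 + 23/100 + 8/25 + 43/100 + 57/100 + 1 = 267/100 = 2.67 bits/symbol.

2.67 bits/symbol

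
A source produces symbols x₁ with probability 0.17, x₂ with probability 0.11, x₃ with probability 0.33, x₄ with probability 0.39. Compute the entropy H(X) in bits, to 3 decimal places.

1.842 bits

H = −Σ pᵢ log₂ pᵢ.
−0.17·log₂(0.17) = 0.4346
−0.11·log₂(0.11) = 0.3503
−0.33·log₂(0.33) = 0.5278
−0.39·log₂(0.39) = 0.5298
Sum ≈ 1.8425 → 1.842 bits.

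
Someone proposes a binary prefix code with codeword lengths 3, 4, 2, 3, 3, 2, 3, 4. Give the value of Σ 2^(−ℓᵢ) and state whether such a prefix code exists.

1.125; no

With common denominator 2^4 = 16: Σ 2^(−ℓᵢ) = 2/16 + 1/16 + 4/16 + 2/16 + 2/16 + 4/16 + 2/16 + 1/16 = 18/16 = 1.125.
Kraft's inequality requires Σ ≤ 1; here Σ = 1.125 > 1, so no such prefix code exists.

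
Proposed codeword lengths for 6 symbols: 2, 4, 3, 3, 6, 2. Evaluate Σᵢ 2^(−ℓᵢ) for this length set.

With common denominator 2^6 = 64: Σ 2^(−ℓᵢ) = 16/64 + 4/64 + 8/64 + 8/64 + 1/64 + 16/64 = 53/64 = 0.828125.

0.828125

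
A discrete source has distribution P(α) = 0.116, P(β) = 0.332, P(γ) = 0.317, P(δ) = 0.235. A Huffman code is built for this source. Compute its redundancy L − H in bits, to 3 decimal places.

0.095 bits

Entropy H = −Σ p log₂ p ≈ 1.9050 bits.
Huffman merges: 29/250+47/200→351/1000; 317/1000+83/250→649/1000; 351/1000+649/1000→1. L = 2 ≈ 2.0000.
L − H = 2.0000 − 1.9050 = 0.095 bits.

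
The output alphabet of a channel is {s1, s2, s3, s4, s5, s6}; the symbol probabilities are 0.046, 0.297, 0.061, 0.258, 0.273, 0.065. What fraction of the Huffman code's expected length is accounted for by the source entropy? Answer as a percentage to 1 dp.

Entropy H = −Σ p log₂ p ≈ 2.2426 bits.
Huffman merges: 23/500+61/1000→107/1000; 13/200+107/1000→43/250; 43/250+129/500→43/100; 273/1000+297/1000→57/100; 43/100+57/100→1. L = 2279/1000 ≈ 2.2790.
Efficiency = H/L = 2.2426/2.2790 = 98.4%.

98.4%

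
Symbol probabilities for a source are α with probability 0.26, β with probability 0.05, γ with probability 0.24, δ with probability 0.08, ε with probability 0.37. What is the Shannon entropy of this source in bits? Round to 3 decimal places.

H = −Σ pᵢ log₂ pᵢ.
−0.26·log₂(0.26) = 0.5053
−0.05·log₂(0.05) = 0.2161
−0.24·log₂(0.24) = 0.4941
−0.08·log₂(0.08) = 0.2915
−0.37·log₂(0.37) = 0.5307
Sum ≈ 2.0378 → 2.038 bits.

2.038 bits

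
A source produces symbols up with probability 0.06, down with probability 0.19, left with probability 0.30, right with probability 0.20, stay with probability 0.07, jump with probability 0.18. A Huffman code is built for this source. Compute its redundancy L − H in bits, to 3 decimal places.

0.042 bits

Entropy H = −Σ p log₂ p ≈ 2.3981 bits.
Huffman merges: 3/50+7/100→13/100; 13/100+9/50→31/100; 19/100+1/5→39/100; 3/10+31/100→61/100; 39/100+61/100→1. L = 61/25 ≈ 2.4400.
L − H = 2.4400 − 2.3981 = 0.042 bits.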